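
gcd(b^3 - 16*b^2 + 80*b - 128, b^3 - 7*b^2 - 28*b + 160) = b^2 - 12*b + 32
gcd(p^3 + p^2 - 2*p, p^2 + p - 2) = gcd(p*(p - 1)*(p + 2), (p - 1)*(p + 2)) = p^2 + p - 2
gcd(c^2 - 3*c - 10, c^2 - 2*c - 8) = c + 2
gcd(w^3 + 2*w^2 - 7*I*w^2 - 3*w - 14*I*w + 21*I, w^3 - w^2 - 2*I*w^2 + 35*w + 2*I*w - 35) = w^2 + w*(-1 - 7*I) + 7*I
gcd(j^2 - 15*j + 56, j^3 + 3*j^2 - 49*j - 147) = j - 7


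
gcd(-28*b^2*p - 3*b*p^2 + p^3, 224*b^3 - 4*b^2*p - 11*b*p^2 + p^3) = -28*b^2 - 3*b*p + p^2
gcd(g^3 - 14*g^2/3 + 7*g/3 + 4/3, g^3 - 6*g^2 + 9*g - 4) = g^2 - 5*g + 4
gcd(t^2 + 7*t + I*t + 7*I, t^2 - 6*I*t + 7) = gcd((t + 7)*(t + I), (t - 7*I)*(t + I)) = t + I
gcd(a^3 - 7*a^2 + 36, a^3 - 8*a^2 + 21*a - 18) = a - 3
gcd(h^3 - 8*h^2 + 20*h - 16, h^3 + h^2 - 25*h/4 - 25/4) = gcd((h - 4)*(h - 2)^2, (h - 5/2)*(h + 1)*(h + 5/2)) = 1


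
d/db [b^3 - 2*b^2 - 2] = b*(3*b - 4)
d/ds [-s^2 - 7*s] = -2*s - 7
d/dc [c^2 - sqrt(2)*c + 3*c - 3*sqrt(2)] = 2*c - sqrt(2) + 3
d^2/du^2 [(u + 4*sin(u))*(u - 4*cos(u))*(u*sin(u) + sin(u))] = -u^3*sin(u) - u^2*sin(u) + 8*sqrt(2)*u^2*sin(2*u + pi/4) + 6*u^2*cos(u) + 6*u*sin(u) + 24*u*sin(2*u) + 8*u*cos(u) - 8*u*cos(2*u) - 36*u*cos(3*u) + 10*sin(u) - 24*sin(3*u) + 4*cos(u) - 8*cos(2*u) - 36*cos(3*u) - 4*sqrt(2)*cos(2*u + pi/4) + 4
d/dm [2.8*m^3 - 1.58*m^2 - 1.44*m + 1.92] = 8.4*m^2 - 3.16*m - 1.44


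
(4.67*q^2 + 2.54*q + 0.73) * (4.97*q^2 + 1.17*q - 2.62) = 23.2099*q^4 + 18.0877*q^3 - 5.6355*q^2 - 5.8007*q - 1.9126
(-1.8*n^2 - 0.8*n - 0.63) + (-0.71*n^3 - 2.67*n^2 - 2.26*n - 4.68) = -0.71*n^3 - 4.47*n^2 - 3.06*n - 5.31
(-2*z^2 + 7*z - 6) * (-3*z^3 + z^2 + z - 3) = 6*z^5 - 23*z^4 + 23*z^3 + 7*z^2 - 27*z + 18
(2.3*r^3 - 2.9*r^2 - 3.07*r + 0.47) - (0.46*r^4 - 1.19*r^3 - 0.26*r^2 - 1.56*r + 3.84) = -0.46*r^4 + 3.49*r^3 - 2.64*r^2 - 1.51*r - 3.37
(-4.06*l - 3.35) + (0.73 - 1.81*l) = -5.87*l - 2.62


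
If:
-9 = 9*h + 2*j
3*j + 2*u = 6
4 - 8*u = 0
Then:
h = -37/27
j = 5/3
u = 1/2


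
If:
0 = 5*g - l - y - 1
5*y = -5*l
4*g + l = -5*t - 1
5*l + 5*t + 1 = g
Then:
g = 1/5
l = 1/4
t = -41/100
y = -1/4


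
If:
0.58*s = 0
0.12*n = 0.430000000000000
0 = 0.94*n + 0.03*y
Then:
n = 3.58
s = 0.00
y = -112.28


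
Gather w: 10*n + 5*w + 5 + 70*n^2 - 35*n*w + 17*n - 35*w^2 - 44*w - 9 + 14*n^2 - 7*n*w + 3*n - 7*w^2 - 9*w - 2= 84*n^2 + 30*n - 42*w^2 + w*(-42*n - 48) - 6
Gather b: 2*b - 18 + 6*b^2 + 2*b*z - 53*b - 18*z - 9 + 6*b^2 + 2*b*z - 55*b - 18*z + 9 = 12*b^2 + b*(4*z - 106) - 36*z - 18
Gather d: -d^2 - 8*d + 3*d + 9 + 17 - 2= -d^2 - 5*d + 24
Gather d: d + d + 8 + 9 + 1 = 2*d + 18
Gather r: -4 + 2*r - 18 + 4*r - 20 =6*r - 42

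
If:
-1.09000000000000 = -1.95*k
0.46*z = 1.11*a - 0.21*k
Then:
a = 0.414414414414414*z + 0.105751905751906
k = 0.56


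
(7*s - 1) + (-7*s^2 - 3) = -7*s^2 + 7*s - 4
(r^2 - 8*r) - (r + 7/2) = r^2 - 9*r - 7/2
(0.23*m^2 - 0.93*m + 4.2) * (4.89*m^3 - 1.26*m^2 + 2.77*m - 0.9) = 1.1247*m^5 - 4.8375*m^4 + 22.3469*m^3 - 8.0751*m^2 + 12.471*m - 3.78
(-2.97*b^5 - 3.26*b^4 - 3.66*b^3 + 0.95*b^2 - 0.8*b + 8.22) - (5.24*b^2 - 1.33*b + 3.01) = -2.97*b^5 - 3.26*b^4 - 3.66*b^3 - 4.29*b^2 + 0.53*b + 5.21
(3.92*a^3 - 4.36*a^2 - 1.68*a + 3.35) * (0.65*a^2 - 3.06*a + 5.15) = 2.548*a^5 - 14.8292*a^4 + 32.4376*a^3 - 15.1357*a^2 - 18.903*a + 17.2525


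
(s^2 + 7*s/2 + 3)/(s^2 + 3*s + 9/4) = 2*(s + 2)/(2*s + 3)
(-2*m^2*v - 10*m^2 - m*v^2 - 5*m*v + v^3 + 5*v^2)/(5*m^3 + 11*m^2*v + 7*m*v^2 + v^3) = (-2*m*v - 10*m + v^2 + 5*v)/(5*m^2 + 6*m*v + v^2)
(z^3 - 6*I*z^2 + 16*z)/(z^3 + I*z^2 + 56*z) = (z^2 - 6*I*z + 16)/(z^2 + I*z + 56)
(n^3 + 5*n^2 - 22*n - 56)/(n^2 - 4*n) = n + 9 + 14/n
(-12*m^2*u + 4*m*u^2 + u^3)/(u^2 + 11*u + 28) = u*(-12*m^2 + 4*m*u + u^2)/(u^2 + 11*u + 28)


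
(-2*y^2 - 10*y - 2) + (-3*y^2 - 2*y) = -5*y^2 - 12*y - 2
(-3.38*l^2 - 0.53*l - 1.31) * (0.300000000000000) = -1.014*l^2 - 0.159*l - 0.393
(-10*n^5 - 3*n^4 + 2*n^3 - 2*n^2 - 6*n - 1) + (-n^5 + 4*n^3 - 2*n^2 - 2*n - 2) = -11*n^5 - 3*n^4 + 6*n^3 - 4*n^2 - 8*n - 3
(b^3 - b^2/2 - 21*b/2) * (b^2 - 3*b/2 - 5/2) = b^5 - 2*b^4 - 49*b^3/4 + 17*b^2 + 105*b/4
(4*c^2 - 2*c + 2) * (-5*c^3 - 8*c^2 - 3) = -20*c^5 - 22*c^4 + 6*c^3 - 28*c^2 + 6*c - 6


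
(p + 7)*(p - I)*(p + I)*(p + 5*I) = p^4 + 7*p^3 + 5*I*p^3 + p^2 + 35*I*p^2 + 7*p + 5*I*p + 35*I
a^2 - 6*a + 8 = (a - 4)*(a - 2)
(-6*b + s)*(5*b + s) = -30*b^2 - b*s + s^2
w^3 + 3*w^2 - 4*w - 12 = (w - 2)*(w + 2)*(w + 3)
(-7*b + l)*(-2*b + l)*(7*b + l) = 98*b^3 - 49*b^2*l - 2*b*l^2 + l^3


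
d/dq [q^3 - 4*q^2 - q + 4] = 3*q^2 - 8*q - 1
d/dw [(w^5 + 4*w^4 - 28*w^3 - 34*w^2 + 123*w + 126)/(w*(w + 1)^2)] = 2*(w^5 + 3*w^4 + 3*w^3 - 14*w^2 - 126*w - 63)/(w^2*(w^2 + 2*w + 1))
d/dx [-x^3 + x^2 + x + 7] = -3*x^2 + 2*x + 1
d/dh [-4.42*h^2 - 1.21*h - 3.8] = -8.84*h - 1.21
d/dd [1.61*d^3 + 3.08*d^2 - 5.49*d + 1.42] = 4.83*d^2 + 6.16*d - 5.49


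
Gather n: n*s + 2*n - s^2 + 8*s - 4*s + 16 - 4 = n*(s + 2) - s^2 + 4*s + 12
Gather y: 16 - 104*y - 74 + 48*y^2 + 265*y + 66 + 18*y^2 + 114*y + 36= 66*y^2 + 275*y + 44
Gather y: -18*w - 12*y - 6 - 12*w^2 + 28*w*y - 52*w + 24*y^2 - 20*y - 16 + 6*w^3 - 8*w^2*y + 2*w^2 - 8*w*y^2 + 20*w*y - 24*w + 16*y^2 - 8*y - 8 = 6*w^3 - 10*w^2 - 94*w + y^2*(40 - 8*w) + y*(-8*w^2 + 48*w - 40) - 30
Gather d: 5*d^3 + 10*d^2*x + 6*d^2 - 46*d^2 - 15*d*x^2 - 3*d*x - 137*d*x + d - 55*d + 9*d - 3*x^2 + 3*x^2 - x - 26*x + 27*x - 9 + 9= 5*d^3 + d^2*(10*x - 40) + d*(-15*x^2 - 140*x - 45)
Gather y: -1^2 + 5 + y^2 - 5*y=y^2 - 5*y + 4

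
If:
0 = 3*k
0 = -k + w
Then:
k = 0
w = 0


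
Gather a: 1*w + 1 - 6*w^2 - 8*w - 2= -6*w^2 - 7*w - 1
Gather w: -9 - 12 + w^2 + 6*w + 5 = w^2 + 6*w - 16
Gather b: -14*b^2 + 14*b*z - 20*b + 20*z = -14*b^2 + b*(14*z - 20) + 20*z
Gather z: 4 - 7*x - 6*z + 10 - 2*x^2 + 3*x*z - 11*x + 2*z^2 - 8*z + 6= -2*x^2 - 18*x + 2*z^2 + z*(3*x - 14) + 20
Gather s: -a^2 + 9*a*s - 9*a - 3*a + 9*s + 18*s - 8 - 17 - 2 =-a^2 - 12*a + s*(9*a + 27) - 27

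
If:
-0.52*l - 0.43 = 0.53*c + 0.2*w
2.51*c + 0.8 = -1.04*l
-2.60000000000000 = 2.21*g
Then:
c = 0.275862068965517*w + 0.0413793103448276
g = -1.18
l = -0.6657824933687*w - 0.869098143236074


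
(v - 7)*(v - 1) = v^2 - 8*v + 7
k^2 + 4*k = k*(k + 4)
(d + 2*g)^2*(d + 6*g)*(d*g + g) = d^4*g + 10*d^3*g^2 + d^3*g + 28*d^2*g^3 + 10*d^2*g^2 + 24*d*g^4 + 28*d*g^3 + 24*g^4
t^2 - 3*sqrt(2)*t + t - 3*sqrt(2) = (t + 1)*(t - 3*sqrt(2))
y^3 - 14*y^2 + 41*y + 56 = (y - 8)*(y - 7)*(y + 1)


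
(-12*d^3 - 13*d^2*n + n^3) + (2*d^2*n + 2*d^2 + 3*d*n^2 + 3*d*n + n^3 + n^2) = -12*d^3 - 11*d^2*n + 2*d^2 + 3*d*n^2 + 3*d*n + 2*n^3 + n^2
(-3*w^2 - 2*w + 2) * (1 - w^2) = 3*w^4 + 2*w^3 - 5*w^2 - 2*w + 2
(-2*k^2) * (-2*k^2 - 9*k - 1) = 4*k^4 + 18*k^3 + 2*k^2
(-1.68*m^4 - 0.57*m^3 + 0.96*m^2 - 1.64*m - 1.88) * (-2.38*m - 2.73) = 3.9984*m^5 + 5.943*m^4 - 0.7287*m^3 + 1.2824*m^2 + 8.9516*m + 5.1324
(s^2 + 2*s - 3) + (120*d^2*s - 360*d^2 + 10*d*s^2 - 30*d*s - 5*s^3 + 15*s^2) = 120*d^2*s - 360*d^2 + 10*d*s^2 - 30*d*s - 5*s^3 + 16*s^2 + 2*s - 3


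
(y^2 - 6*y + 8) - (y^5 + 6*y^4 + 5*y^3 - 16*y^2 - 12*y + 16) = -y^5 - 6*y^4 - 5*y^3 + 17*y^2 + 6*y - 8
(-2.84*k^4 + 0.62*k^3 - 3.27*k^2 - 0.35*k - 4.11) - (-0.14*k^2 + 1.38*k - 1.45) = -2.84*k^4 + 0.62*k^3 - 3.13*k^2 - 1.73*k - 2.66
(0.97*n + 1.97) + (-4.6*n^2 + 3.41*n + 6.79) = -4.6*n^2 + 4.38*n + 8.76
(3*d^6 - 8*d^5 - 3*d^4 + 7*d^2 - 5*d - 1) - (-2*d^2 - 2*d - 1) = 3*d^6 - 8*d^5 - 3*d^4 + 9*d^2 - 3*d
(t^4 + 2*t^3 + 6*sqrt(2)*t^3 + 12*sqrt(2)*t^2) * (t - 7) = t^5 - 5*t^4 + 6*sqrt(2)*t^4 - 30*sqrt(2)*t^3 - 14*t^3 - 84*sqrt(2)*t^2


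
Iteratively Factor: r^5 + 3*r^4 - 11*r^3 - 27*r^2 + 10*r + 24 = (r + 4)*(r^4 - r^3 - 7*r^2 + r + 6) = (r - 1)*(r + 4)*(r^3 - 7*r - 6) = (r - 3)*(r - 1)*(r + 4)*(r^2 + 3*r + 2) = (r - 3)*(r - 1)*(r + 2)*(r + 4)*(r + 1)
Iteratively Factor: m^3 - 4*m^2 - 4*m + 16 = (m + 2)*(m^2 - 6*m + 8) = (m - 4)*(m + 2)*(m - 2)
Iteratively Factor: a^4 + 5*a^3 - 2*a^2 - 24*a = (a - 2)*(a^3 + 7*a^2 + 12*a) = a*(a - 2)*(a^2 + 7*a + 12) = a*(a - 2)*(a + 4)*(a + 3)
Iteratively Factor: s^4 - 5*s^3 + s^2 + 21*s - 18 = (s + 2)*(s^3 - 7*s^2 + 15*s - 9) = (s - 3)*(s + 2)*(s^2 - 4*s + 3) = (s - 3)*(s - 1)*(s + 2)*(s - 3)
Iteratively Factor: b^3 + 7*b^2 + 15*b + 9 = (b + 1)*(b^2 + 6*b + 9) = (b + 1)*(b + 3)*(b + 3)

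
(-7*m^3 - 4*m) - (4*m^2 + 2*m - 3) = -7*m^3 - 4*m^2 - 6*m + 3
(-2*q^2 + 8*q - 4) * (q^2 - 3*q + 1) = -2*q^4 + 14*q^3 - 30*q^2 + 20*q - 4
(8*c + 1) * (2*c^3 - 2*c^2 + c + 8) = 16*c^4 - 14*c^3 + 6*c^2 + 65*c + 8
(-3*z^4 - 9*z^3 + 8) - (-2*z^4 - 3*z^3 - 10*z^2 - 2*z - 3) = -z^4 - 6*z^3 + 10*z^2 + 2*z + 11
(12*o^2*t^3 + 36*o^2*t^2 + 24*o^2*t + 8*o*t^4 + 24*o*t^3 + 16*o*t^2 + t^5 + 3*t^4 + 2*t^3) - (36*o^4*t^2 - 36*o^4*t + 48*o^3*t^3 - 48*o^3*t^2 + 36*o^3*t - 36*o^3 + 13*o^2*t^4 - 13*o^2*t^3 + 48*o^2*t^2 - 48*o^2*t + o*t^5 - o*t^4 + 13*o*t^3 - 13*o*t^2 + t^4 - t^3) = -36*o^4*t^2 + 36*o^4*t - 48*o^3*t^3 + 48*o^3*t^2 - 36*o^3*t + 36*o^3 - 13*o^2*t^4 + 25*o^2*t^3 - 12*o^2*t^2 + 72*o^2*t - o*t^5 + 9*o*t^4 + 11*o*t^3 + 29*o*t^2 + t^5 + 2*t^4 + 3*t^3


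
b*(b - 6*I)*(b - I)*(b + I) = b^4 - 6*I*b^3 + b^2 - 6*I*b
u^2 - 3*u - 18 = (u - 6)*(u + 3)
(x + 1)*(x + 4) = x^2 + 5*x + 4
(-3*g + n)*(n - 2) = -3*g*n + 6*g + n^2 - 2*n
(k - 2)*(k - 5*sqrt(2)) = k^2 - 5*sqrt(2)*k - 2*k + 10*sqrt(2)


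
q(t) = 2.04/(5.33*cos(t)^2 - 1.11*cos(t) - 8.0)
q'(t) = 2.04*(10.66*sin(t)*cos(t) - 1.11*sin(t))/(5.33*cos(t)^2 - 1.11*cos(t) - 8.0)^2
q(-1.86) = -0.28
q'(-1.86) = 0.15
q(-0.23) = -0.51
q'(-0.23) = -0.27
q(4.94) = -0.26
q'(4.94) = -0.04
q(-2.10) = -0.34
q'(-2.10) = 0.31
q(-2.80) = -0.92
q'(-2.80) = 1.54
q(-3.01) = -1.23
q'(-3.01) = 1.13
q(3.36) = -1.11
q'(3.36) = 1.51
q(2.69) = -0.76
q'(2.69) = -1.32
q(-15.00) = -0.50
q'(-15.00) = 0.73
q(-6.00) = -0.49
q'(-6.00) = 0.30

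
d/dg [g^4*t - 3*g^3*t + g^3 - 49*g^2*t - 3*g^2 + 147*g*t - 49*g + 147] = 4*g^3*t - 9*g^2*t + 3*g^2 - 98*g*t - 6*g + 147*t - 49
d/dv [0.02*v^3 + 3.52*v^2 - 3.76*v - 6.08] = 0.06*v^2 + 7.04*v - 3.76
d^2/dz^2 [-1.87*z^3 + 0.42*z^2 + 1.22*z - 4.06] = 0.84 - 11.22*z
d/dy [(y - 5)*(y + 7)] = 2*y + 2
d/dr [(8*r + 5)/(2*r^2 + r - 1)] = (16*r^2 + 8*r - (4*r + 1)*(8*r + 5) - 8)/(2*r^2 + r - 1)^2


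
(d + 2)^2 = d^2 + 4*d + 4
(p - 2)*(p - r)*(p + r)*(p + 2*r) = p^4 + 2*p^3*r - 2*p^3 - p^2*r^2 - 4*p^2*r - 2*p*r^3 + 2*p*r^2 + 4*r^3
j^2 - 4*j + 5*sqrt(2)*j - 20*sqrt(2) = (j - 4)*(j + 5*sqrt(2))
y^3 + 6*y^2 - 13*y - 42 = (y - 3)*(y + 2)*(y + 7)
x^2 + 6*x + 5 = (x + 1)*(x + 5)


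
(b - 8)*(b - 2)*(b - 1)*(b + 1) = b^4 - 10*b^3 + 15*b^2 + 10*b - 16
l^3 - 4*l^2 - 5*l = l*(l - 5)*(l + 1)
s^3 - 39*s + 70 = (s - 5)*(s - 2)*(s + 7)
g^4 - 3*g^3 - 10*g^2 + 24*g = g*(g - 4)*(g - 2)*(g + 3)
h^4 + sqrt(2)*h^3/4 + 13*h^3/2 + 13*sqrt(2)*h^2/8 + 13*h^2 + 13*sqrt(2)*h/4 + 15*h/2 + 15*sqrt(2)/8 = (h + 5/2)*(h + 3)*(sqrt(2)*h/2 + sqrt(2)/2)*(sqrt(2)*h + 1/2)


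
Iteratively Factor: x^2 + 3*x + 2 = (x + 1)*(x + 2)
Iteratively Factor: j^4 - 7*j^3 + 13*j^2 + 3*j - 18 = (j - 3)*(j^3 - 4*j^2 + j + 6) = (j - 3)^2*(j^2 - j - 2) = (j - 3)^2*(j + 1)*(j - 2)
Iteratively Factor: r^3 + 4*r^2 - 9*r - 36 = (r + 3)*(r^2 + r - 12) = (r + 3)*(r + 4)*(r - 3)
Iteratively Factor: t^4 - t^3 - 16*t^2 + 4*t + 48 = (t + 3)*(t^3 - 4*t^2 - 4*t + 16) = (t - 4)*(t + 3)*(t^2 - 4) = (t - 4)*(t - 2)*(t + 3)*(t + 2)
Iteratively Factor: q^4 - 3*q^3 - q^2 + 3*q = (q - 3)*(q^3 - q) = (q - 3)*(q + 1)*(q^2 - q) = q*(q - 3)*(q + 1)*(q - 1)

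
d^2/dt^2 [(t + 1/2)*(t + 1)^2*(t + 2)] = 12*t^2 + 27*t + 14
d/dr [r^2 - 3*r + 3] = 2*r - 3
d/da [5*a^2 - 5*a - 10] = 10*a - 5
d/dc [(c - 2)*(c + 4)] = 2*c + 2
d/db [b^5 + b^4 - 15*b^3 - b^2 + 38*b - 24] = 5*b^4 + 4*b^3 - 45*b^2 - 2*b + 38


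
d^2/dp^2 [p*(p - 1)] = 2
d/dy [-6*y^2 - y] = -12*y - 1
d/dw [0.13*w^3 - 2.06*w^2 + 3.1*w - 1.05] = 0.39*w^2 - 4.12*w + 3.1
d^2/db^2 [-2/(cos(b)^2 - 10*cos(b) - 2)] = (-8*sin(b)^4 + 220*sin(b)^2 - 35*cos(b) + 15*cos(3*b) + 196)/(sin(b)^2 + 10*cos(b) + 1)^3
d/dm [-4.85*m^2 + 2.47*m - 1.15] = 2.47 - 9.7*m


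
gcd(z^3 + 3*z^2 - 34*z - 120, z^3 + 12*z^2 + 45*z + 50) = z + 5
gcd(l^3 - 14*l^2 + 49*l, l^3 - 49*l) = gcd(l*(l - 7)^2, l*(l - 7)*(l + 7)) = l^2 - 7*l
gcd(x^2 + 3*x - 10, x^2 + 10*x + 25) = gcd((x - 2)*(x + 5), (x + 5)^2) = x + 5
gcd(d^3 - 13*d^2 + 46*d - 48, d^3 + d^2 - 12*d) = d - 3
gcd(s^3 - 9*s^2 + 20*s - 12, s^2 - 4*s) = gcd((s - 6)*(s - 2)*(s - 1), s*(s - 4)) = 1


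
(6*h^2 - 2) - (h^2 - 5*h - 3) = 5*h^2 + 5*h + 1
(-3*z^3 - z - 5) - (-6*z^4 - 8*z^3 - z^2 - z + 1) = 6*z^4 + 5*z^3 + z^2 - 6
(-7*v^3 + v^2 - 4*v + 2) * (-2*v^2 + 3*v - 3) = 14*v^5 - 23*v^4 + 32*v^3 - 19*v^2 + 18*v - 6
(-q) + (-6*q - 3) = -7*q - 3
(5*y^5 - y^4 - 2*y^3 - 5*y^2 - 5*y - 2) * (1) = 5*y^5 - y^4 - 2*y^3 - 5*y^2 - 5*y - 2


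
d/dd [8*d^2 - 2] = 16*d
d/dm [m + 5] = 1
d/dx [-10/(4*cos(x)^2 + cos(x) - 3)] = -10*(8*cos(x) + 1)*sin(x)/(4*cos(x)^2 + cos(x) - 3)^2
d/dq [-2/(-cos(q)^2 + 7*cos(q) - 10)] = 2*(2*cos(q) - 7)*sin(q)/(cos(q)^2 - 7*cos(q) + 10)^2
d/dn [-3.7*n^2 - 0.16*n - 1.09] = -7.4*n - 0.16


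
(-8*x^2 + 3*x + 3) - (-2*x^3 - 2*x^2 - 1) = 2*x^3 - 6*x^2 + 3*x + 4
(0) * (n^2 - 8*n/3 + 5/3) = 0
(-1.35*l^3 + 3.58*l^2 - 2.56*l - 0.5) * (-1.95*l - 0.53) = 2.6325*l^4 - 6.2655*l^3 + 3.0946*l^2 + 2.3318*l + 0.265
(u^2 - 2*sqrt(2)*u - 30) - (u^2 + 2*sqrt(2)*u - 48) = -4*sqrt(2)*u + 18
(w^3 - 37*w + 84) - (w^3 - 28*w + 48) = 36 - 9*w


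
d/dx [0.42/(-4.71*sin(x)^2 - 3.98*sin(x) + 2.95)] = (3.9564*sin(x) + 1.6716)*cos(x)/(4.71*sin(x)^2 + 3.98*sin(x) - 2.95)^2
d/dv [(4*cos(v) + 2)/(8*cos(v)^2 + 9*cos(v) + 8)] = 2*(16*cos(v)^2 + 16*cos(v) - 7)*sin(v)/(-8*sin(v)^2 + 9*cos(v) + 16)^2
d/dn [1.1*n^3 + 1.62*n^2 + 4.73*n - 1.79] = 3.3*n^2 + 3.24*n + 4.73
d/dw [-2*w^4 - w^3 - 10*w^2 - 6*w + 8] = -8*w^3 - 3*w^2 - 20*w - 6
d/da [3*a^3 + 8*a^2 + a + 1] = 9*a^2 + 16*a + 1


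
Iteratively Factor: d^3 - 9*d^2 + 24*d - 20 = (d - 2)*(d^2 - 7*d + 10) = (d - 2)^2*(d - 5)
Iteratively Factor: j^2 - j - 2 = (j + 1)*(j - 2)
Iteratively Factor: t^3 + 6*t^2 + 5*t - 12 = (t + 4)*(t^2 + 2*t - 3) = (t - 1)*(t + 4)*(t + 3)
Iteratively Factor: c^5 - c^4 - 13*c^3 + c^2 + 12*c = (c + 1)*(c^4 - 2*c^3 - 11*c^2 + 12*c) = c*(c + 1)*(c^3 - 2*c^2 - 11*c + 12) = c*(c - 1)*(c + 1)*(c^2 - c - 12) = c*(c - 1)*(c + 1)*(c + 3)*(c - 4)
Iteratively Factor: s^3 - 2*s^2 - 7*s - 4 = (s - 4)*(s^2 + 2*s + 1) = (s - 4)*(s + 1)*(s + 1)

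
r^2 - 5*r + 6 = (r - 3)*(r - 2)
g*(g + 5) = g^2 + 5*g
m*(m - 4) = m^2 - 4*m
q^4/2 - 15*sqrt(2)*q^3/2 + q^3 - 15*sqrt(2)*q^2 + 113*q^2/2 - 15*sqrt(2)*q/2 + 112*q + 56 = (q - 8*sqrt(2))*(q - 7*sqrt(2))*(sqrt(2)*q/2 + sqrt(2)/2)^2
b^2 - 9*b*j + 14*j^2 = (b - 7*j)*(b - 2*j)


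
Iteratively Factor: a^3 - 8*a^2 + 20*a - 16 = (a - 4)*(a^2 - 4*a + 4) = (a - 4)*(a - 2)*(a - 2)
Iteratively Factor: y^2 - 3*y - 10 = (y + 2)*(y - 5)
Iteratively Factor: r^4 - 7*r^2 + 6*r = (r + 3)*(r^3 - 3*r^2 + 2*r) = (r - 2)*(r + 3)*(r^2 - r) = r*(r - 2)*(r + 3)*(r - 1)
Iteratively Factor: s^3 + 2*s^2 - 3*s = (s + 3)*(s^2 - s) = (s - 1)*(s + 3)*(s)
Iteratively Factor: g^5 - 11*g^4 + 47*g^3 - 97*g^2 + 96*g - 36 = (g - 2)*(g^4 - 9*g^3 + 29*g^2 - 39*g + 18) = (g - 2)*(g - 1)*(g^3 - 8*g^2 + 21*g - 18) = (g - 3)*(g - 2)*(g - 1)*(g^2 - 5*g + 6) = (g - 3)^2*(g - 2)*(g - 1)*(g - 2)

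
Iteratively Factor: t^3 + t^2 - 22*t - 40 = (t + 4)*(t^2 - 3*t - 10) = (t + 2)*(t + 4)*(t - 5)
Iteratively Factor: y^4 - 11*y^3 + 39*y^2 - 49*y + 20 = (y - 5)*(y^3 - 6*y^2 + 9*y - 4) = (y - 5)*(y - 4)*(y^2 - 2*y + 1) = (y - 5)*(y - 4)*(y - 1)*(y - 1)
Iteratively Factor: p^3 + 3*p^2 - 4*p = (p)*(p^2 + 3*p - 4) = p*(p + 4)*(p - 1)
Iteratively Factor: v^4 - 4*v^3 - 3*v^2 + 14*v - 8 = (v - 1)*(v^3 - 3*v^2 - 6*v + 8) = (v - 4)*(v - 1)*(v^2 + v - 2) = (v - 4)*(v - 1)^2*(v + 2)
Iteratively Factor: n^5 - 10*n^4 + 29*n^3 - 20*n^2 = (n)*(n^4 - 10*n^3 + 29*n^2 - 20*n) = n*(n - 4)*(n^3 - 6*n^2 + 5*n) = n*(n - 5)*(n - 4)*(n^2 - n) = n*(n - 5)*(n - 4)*(n - 1)*(n)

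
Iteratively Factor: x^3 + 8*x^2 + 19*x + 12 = (x + 3)*(x^2 + 5*x + 4) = (x + 3)*(x + 4)*(x + 1)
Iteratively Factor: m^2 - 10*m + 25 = (m - 5)*(m - 5)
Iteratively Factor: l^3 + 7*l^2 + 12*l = (l)*(l^2 + 7*l + 12) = l*(l + 3)*(l + 4)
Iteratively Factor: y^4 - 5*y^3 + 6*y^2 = (y)*(y^3 - 5*y^2 + 6*y) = y*(y - 3)*(y^2 - 2*y) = y*(y - 3)*(y - 2)*(y)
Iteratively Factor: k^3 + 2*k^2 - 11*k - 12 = (k + 4)*(k^2 - 2*k - 3) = (k + 1)*(k + 4)*(k - 3)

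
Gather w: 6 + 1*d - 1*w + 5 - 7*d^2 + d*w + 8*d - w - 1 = -7*d^2 + 9*d + w*(d - 2) + 10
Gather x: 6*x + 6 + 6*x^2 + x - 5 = 6*x^2 + 7*x + 1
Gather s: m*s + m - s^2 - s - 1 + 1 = m - s^2 + s*(m - 1)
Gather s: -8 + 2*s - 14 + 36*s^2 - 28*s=36*s^2 - 26*s - 22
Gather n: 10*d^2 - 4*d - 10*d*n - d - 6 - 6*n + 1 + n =10*d^2 - 5*d + n*(-10*d - 5) - 5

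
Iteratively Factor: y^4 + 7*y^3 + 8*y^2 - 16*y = (y + 4)*(y^3 + 3*y^2 - 4*y) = (y + 4)^2*(y^2 - y) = y*(y + 4)^2*(y - 1)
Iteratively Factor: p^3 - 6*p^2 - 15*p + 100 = (p - 5)*(p^2 - p - 20) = (p - 5)*(p + 4)*(p - 5)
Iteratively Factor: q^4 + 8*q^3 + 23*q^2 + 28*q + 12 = (q + 2)*(q^3 + 6*q^2 + 11*q + 6) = (q + 1)*(q + 2)*(q^2 + 5*q + 6) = (q + 1)*(q + 2)^2*(q + 3)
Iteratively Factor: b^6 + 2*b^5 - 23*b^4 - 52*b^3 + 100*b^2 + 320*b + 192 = (b - 3)*(b^5 + 5*b^4 - 8*b^3 - 76*b^2 - 128*b - 64) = (b - 3)*(b + 4)*(b^4 + b^3 - 12*b^2 - 28*b - 16) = (b - 3)*(b + 2)*(b + 4)*(b^3 - b^2 - 10*b - 8) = (b - 4)*(b - 3)*(b + 2)*(b + 4)*(b^2 + 3*b + 2) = (b - 4)*(b - 3)*(b + 2)^2*(b + 4)*(b + 1)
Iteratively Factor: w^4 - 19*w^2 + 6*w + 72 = (w + 4)*(w^3 - 4*w^2 - 3*w + 18) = (w + 2)*(w + 4)*(w^2 - 6*w + 9) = (w - 3)*(w + 2)*(w + 4)*(w - 3)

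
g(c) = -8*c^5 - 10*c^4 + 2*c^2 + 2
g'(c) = -40*c^4 - 40*c^3 + 4*c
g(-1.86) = 67.33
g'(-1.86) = -228.80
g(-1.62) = 27.64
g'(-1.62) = -111.92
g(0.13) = 2.03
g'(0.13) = 0.42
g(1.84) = -274.58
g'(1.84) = -700.31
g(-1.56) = 21.55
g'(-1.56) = -91.28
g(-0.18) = 2.06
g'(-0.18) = -0.53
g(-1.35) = 8.30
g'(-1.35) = -39.85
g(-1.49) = 15.90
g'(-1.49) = -70.80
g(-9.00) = 406946.00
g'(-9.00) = -233316.00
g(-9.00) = 406946.00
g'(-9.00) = -233316.00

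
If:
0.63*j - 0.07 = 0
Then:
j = 0.11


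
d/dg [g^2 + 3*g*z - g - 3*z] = 2*g + 3*z - 1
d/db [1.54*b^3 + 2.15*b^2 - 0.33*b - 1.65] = 4.62*b^2 + 4.3*b - 0.33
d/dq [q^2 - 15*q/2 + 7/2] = 2*q - 15/2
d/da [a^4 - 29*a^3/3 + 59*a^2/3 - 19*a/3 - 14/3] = 4*a^3 - 29*a^2 + 118*a/3 - 19/3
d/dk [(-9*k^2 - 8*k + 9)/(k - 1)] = (-9*k^2 + 18*k - 1)/(k^2 - 2*k + 1)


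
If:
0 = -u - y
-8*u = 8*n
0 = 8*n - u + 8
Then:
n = -8/9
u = 8/9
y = -8/9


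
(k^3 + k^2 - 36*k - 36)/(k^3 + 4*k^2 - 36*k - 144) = (k + 1)/(k + 4)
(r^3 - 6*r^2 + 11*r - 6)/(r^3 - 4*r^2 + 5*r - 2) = (r - 3)/(r - 1)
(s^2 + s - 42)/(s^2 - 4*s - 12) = (s + 7)/(s + 2)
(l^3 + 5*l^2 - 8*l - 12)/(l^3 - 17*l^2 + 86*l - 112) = (l^2 + 7*l + 6)/(l^2 - 15*l + 56)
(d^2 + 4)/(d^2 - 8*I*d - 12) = (d + 2*I)/(d - 6*I)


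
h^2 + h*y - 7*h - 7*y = (h - 7)*(h + y)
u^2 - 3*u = u*(u - 3)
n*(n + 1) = n^2 + n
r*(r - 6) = r^2 - 6*r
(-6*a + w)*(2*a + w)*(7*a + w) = -84*a^3 - 40*a^2*w + 3*a*w^2 + w^3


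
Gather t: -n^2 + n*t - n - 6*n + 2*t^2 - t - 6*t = -n^2 - 7*n + 2*t^2 + t*(n - 7)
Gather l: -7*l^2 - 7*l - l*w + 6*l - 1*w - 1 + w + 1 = -7*l^2 + l*(-w - 1)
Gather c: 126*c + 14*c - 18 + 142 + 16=140*c + 140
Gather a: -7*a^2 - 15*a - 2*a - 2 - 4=-7*a^2 - 17*a - 6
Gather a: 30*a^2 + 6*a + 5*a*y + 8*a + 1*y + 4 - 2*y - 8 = 30*a^2 + a*(5*y + 14) - y - 4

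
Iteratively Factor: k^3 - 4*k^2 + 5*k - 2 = (k - 1)*(k^2 - 3*k + 2) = (k - 1)^2*(k - 2)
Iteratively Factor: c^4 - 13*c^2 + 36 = (c + 3)*(c^3 - 3*c^2 - 4*c + 12) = (c - 2)*(c + 3)*(c^2 - c - 6) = (c - 3)*(c - 2)*(c + 3)*(c + 2)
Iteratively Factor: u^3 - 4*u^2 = (u)*(u^2 - 4*u) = u*(u - 4)*(u)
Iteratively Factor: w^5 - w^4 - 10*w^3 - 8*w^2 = (w)*(w^4 - w^3 - 10*w^2 - 8*w) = w^2*(w^3 - w^2 - 10*w - 8) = w^2*(w + 1)*(w^2 - 2*w - 8) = w^2*(w + 1)*(w + 2)*(w - 4)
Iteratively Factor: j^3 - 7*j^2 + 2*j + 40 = (j + 2)*(j^2 - 9*j + 20) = (j - 5)*(j + 2)*(j - 4)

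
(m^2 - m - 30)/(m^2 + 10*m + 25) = (m - 6)/(m + 5)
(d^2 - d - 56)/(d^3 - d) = (d^2 - d - 56)/(d^3 - d)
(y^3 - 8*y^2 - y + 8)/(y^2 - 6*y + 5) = (y^2 - 7*y - 8)/(y - 5)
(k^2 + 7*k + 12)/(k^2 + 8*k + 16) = (k + 3)/(k + 4)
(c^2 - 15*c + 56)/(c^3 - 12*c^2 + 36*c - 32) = (c - 7)/(c^2 - 4*c + 4)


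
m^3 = m^3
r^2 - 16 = (r - 4)*(r + 4)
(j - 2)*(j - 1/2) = j^2 - 5*j/2 + 1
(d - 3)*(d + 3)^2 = d^3 + 3*d^2 - 9*d - 27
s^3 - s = s*(s - 1)*(s + 1)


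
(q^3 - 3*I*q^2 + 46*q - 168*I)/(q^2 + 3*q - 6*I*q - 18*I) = (q^2 + 3*I*q + 28)/(q + 3)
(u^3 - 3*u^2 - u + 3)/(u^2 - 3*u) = u - 1/u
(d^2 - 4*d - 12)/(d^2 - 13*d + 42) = (d + 2)/(d - 7)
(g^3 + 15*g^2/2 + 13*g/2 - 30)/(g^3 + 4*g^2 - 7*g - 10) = (g^2 + 5*g/2 - 6)/(g^2 - g - 2)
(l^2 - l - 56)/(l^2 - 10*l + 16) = (l + 7)/(l - 2)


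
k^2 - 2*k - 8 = (k - 4)*(k + 2)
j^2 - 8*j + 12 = (j - 6)*(j - 2)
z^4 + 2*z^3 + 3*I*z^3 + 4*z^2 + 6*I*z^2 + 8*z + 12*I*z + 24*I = (z + 2)*(z - 2*I)*(z + 2*I)*(z + 3*I)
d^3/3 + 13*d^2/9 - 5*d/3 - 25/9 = (d/3 + 1/3)*(d - 5/3)*(d + 5)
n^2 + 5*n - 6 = (n - 1)*(n + 6)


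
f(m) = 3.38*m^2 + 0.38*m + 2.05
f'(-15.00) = -101.02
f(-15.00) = 756.85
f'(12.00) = 81.50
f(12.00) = 493.33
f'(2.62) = 18.09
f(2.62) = 26.25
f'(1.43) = 10.05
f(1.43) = 9.51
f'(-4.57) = -30.51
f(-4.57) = 70.90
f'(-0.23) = -1.17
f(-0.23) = 2.14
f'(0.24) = 2.00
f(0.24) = 2.34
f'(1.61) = 11.26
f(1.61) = 11.42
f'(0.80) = 5.79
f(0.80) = 4.52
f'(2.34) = 16.20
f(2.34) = 21.45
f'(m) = 6.76*m + 0.38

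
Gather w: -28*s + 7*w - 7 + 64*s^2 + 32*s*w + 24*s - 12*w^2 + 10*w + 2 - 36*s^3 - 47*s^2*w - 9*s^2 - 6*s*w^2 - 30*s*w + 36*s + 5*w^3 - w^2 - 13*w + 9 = -36*s^3 + 55*s^2 + 32*s + 5*w^3 + w^2*(-6*s - 13) + w*(-47*s^2 + 2*s + 4) + 4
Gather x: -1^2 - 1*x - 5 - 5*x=-6*x - 6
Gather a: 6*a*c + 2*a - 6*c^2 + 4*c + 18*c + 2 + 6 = a*(6*c + 2) - 6*c^2 + 22*c + 8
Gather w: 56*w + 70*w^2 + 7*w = 70*w^2 + 63*w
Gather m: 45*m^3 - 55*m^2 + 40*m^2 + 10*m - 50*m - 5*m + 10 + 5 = 45*m^3 - 15*m^2 - 45*m + 15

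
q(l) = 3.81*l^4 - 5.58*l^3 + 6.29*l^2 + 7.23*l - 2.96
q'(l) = 15.24*l^3 - 16.74*l^2 + 12.58*l + 7.23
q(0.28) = -0.54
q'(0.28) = 9.77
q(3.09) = 262.15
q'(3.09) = 335.90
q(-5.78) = 5495.31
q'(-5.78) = -3567.59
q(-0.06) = -3.37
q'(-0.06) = 6.41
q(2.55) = 124.95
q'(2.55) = 183.16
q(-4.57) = 2289.78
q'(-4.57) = -1854.44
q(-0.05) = -3.31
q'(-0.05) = 6.56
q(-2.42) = 226.14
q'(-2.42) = -337.24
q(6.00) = 3999.34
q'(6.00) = 2771.91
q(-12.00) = 89462.44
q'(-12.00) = -28889.01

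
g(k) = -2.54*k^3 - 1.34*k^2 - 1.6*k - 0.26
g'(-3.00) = -62.14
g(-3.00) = 61.06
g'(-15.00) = -1675.90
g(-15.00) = 8294.74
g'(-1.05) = -7.19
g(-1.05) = 2.88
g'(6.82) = -374.30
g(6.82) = -879.22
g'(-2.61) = -46.51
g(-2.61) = 39.95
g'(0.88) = -9.86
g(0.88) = -4.44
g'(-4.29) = -130.34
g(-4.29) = 182.48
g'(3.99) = -133.60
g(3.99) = -189.32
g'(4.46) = -165.13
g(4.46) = -259.39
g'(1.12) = -14.16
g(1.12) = -7.30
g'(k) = -7.62*k^2 - 2.68*k - 1.6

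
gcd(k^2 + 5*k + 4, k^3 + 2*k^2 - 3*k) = 1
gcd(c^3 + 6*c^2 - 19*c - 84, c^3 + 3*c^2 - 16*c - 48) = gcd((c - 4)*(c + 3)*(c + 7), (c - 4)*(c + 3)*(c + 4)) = c^2 - c - 12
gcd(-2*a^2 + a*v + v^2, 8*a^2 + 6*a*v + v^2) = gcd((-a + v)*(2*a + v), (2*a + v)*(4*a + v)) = 2*a + v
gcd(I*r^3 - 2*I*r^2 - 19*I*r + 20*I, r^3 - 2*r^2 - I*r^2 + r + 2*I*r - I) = r - 1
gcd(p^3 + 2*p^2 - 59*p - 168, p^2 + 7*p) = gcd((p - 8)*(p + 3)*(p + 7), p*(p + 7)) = p + 7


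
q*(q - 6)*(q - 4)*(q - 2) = q^4 - 12*q^3 + 44*q^2 - 48*q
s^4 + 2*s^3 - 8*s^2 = s^2*(s - 2)*(s + 4)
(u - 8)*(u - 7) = u^2 - 15*u + 56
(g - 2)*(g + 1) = g^2 - g - 2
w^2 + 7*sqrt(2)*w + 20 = (w + 2*sqrt(2))*(w + 5*sqrt(2))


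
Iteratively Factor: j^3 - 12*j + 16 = (j - 2)*(j^2 + 2*j - 8) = (j - 2)^2*(j + 4)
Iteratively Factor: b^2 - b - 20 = (b - 5)*(b + 4)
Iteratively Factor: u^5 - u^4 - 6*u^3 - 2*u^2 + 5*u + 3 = (u - 3)*(u^4 + 2*u^3 - 2*u - 1) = (u - 3)*(u + 1)*(u^3 + u^2 - u - 1) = (u - 3)*(u + 1)^2*(u^2 - 1) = (u - 3)*(u + 1)^3*(u - 1)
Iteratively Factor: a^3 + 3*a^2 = (a)*(a^2 + 3*a) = a^2*(a + 3)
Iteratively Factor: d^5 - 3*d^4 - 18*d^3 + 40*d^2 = (d - 5)*(d^4 + 2*d^3 - 8*d^2) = (d - 5)*(d + 4)*(d^3 - 2*d^2) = d*(d - 5)*(d + 4)*(d^2 - 2*d) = d*(d - 5)*(d - 2)*(d + 4)*(d)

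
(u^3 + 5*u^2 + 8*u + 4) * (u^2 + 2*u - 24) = u^5 + 7*u^4 - 6*u^3 - 100*u^2 - 184*u - 96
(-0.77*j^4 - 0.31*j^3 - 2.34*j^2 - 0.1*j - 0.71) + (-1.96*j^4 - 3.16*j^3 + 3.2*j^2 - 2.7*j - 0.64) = -2.73*j^4 - 3.47*j^3 + 0.86*j^2 - 2.8*j - 1.35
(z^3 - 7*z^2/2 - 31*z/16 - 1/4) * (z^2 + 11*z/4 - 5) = z^5 - 3*z^4/4 - 265*z^3/16 + 763*z^2/64 + 9*z + 5/4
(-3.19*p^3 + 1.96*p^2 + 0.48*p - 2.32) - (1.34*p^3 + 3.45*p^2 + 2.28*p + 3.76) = -4.53*p^3 - 1.49*p^2 - 1.8*p - 6.08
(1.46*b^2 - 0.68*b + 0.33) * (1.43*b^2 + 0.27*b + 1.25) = 2.0878*b^4 - 0.5782*b^3 + 2.1133*b^2 - 0.7609*b + 0.4125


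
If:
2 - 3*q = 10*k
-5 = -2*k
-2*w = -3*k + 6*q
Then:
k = 5/2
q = -23/3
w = 107/4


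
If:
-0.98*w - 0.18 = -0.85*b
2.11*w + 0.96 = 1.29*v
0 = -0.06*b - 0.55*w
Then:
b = 0.19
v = 0.71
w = -0.02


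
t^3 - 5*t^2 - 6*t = t*(t - 6)*(t + 1)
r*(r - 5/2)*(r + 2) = r^3 - r^2/2 - 5*r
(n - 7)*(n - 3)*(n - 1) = n^3 - 11*n^2 + 31*n - 21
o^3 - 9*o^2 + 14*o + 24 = (o - 6)*(o - 4)*(o + 1)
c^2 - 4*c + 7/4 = (c - 7/2)*(c - 1/2)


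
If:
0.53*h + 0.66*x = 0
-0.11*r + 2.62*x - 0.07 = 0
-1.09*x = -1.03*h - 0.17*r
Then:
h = -0.08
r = 0.90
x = 0.06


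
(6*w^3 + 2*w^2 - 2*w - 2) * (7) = 42*w^3 + 14*w^2 - 14*w - 14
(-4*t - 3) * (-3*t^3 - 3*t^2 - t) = 12*t^4 + 21*t^3 + 13*t^2 + 3*t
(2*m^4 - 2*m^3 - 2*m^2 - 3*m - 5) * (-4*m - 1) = -8*m^5 + 6*m^4 + 10*m^3 + 14*m^2 + 23*m + 5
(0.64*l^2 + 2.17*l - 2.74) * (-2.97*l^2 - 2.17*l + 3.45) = -1.9008*l^4 - 7.8337*l^3 + 5.6369*l^2 + 13.4323*l - 9.453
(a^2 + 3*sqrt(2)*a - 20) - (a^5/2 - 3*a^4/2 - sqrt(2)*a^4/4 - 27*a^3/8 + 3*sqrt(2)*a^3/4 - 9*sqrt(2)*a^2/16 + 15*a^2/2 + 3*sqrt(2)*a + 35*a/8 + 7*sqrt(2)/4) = -a^5/2 + sqrt(2)*a^4/4 + 3*a^4/2 - 3*sqrt(2)*a^3/4 + 27*a^3/8 - 13*a^2/2 + 9*sqrt(2)*a^2/16 - 35*a/8 - 20 - 7*sqrt(2)/4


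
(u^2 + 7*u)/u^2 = (u + 7)/u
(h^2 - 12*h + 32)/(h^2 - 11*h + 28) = (h - 8)/(h - 7)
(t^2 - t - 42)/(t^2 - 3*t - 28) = (t + 6)/(t + 4)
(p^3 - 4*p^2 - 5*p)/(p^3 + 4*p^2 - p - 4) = p*(p - 5)/(p^2 + 3*p - 4)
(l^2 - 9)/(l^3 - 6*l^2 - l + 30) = (l + 3)/(l^2 - 3*l - 10)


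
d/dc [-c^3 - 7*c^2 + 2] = c*(-3*c - 14)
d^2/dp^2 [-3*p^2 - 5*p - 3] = -6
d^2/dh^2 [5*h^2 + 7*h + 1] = 10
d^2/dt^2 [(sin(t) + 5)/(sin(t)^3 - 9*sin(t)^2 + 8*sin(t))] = 2*(-2*sin(t)^3 - 11*sin(t)^2 + 215*sin(t) - 668 - 415/sin(t) + 760/sin(t)^2 - 320/sin(t)^3)/((sin(t) - 8)^3*(sin(t) - 1)^2)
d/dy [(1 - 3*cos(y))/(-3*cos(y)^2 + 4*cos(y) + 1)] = (9*cos(y)^2 - 6*cos(y) + 7)*sin(y)/(3*sin(y)^2 + 4*cos(y) - 2)^2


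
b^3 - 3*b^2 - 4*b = b*(b - 4)*(b + 1)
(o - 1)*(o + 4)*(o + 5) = o^3 + 8*o^2 + 11*o - 20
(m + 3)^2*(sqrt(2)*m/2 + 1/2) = sqrt(2)*m^3/2 + m^2/2 + 3*sqrt(2)*m^2 + 3*m + 9*sqrt(2)*m/2 + 9/2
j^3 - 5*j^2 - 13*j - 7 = (j - 7)*(j + 1)^2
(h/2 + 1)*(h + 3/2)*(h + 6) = h^3/2 + 19*h^2/4 + 12*h + 9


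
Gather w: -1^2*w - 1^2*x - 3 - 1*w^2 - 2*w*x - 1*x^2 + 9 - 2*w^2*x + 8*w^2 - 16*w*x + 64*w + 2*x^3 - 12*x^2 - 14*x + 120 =w^2*(7 - 2*x) + w*(63 - 18*x) + 2*x^3 - 13*x^2 - 15*x + 126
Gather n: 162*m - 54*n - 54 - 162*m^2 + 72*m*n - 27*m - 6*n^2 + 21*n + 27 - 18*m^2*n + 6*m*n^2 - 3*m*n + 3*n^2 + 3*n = -162*m^2 + 135*m + n^2*(6*m - 3) + n*(-18*m^2 + 69*m - 30) - 27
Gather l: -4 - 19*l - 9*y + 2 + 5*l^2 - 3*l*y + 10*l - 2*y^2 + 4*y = 5*l^2 + l*(-3*y - 9) - 2*y^2 - 5*y - 2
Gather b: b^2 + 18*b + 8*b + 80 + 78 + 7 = b^2 + 26*b + 165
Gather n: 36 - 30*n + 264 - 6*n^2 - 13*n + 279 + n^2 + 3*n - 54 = -5*n^2 - 40*n + 525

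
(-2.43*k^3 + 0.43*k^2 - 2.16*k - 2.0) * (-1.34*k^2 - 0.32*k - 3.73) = 3.2562*k^5 + 0.2014*k^4 + 11.8207*k^3 + 1.7673*k^2 + 8.6968*k + 7.46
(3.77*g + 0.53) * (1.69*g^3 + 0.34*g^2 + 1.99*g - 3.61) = 6.3713*g^4 + 2.1775*g^3 + 7.6825*g^2 - 12.555*g - 1.9133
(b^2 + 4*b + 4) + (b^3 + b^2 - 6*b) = b^3 + 2*b^2 - 2*b + 4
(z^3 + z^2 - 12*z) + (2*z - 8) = z^3 + z^2 - 10*z - 8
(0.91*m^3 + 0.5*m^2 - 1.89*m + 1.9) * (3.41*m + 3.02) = 3.1031*m^4 + 4.4532*m^3 - 4.9349*m^2 + 0.7712*m + 5.738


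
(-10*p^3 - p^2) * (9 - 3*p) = 30*p^4 - 87*p^3 - 9*p^2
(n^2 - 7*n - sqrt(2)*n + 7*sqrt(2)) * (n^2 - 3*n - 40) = n^4 - 10*n^3 - sqrt(2)*n^3 - 19*n^2 + 10*sqrt(2)*n^2 + 19*sqrt(2)*n + 280*n - 280*sqrt(2)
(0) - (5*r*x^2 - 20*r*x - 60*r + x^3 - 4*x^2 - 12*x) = -5*r*x^2 + 20*r*x + 60*r - x^3 + 4*x^2 + 12*x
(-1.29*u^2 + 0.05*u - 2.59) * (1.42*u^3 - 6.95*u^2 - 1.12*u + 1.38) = -1.8318*u^5 + 9.0365*u^4 - 2.5805*u^3 + 16.1643*u^2 + 2.9698*u - 3.5742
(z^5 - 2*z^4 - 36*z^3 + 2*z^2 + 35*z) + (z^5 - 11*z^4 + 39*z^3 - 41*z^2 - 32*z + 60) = 2*z^5 - 13*z^4 + 3*z^3 - 39*z^2 + 3*z + 60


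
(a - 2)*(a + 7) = a^2 + 5*a - 14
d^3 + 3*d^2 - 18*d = d*(d - 3)*(d + 6)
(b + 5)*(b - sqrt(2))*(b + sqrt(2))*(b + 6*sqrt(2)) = b^4 + 5*b^3 + 6*sqrt(2)*b^3 - 2*b^2 + 30*sqrt(2)*b^2 - 12*sqrt(2)*b - 10*b - 60*sqrt(2)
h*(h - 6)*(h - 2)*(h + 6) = h^4 - 2*h^3 - 36*h^2 + 72*h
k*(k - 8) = k^2 - 8*k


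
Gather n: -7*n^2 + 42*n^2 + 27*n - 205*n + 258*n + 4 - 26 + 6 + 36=35*n^2 + 80*n + 20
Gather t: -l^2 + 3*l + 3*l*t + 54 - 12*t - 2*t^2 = -l^2 + 3*l - 2*t^2 + t*(3*l - 12) + 54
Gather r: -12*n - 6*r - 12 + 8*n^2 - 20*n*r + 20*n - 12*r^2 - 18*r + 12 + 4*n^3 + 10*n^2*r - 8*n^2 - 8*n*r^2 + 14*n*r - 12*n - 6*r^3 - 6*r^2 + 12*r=4*n^3 - 4*n - 6*r^3 + r^2*(-8*n - 18) + r*(10*n^2 - 6*n - 12)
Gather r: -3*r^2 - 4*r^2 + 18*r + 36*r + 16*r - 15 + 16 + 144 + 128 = -7*r^2 + 70*r + 273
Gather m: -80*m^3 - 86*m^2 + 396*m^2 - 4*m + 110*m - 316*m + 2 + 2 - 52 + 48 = -80*m^3 + 310*m^2 - 210*m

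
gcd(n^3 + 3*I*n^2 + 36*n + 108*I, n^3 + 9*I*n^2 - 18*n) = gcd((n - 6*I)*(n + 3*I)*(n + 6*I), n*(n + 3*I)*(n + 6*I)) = n^2 + 9*I*n - 18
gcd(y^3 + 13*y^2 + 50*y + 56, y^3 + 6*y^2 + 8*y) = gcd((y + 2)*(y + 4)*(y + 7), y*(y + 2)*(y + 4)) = y^2 + 6*y + 8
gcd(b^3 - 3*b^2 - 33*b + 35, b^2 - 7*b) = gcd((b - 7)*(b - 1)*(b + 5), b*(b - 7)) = b - 7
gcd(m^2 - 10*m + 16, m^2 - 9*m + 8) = m - 8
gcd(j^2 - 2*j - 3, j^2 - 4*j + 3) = j - 3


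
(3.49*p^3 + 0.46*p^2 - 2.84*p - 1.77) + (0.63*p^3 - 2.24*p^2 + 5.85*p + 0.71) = 4.12*p^3 - 1.78*p^2 + 3.01*p - 1.06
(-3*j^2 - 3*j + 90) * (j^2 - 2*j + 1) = -3*j^4 + 3*j^3 + 93*j^2 - 183*j + 90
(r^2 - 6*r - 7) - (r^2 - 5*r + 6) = -r - 13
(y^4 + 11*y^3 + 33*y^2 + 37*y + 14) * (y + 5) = y^5 + 16*y^4 + 88*y^3 + 202*y^2 + 199*y + 70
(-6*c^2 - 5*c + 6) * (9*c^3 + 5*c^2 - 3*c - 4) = -54*c^5 - 75*c^4 + 47*c^3 + 69*c^2 + 2*c - 24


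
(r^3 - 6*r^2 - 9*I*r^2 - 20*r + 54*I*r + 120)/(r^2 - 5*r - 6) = (r^2 - 9*I*r - 20)/(r + 1)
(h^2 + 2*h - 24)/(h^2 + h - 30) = (h - 4)/(h - 5)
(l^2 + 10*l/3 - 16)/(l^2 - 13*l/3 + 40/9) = 3*(l + 6)/(3*l - 5)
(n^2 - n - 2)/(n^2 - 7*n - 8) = (n - 2)/(n - 8)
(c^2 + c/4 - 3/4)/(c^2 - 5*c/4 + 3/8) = 2*(c + 1)/(2*c - 1)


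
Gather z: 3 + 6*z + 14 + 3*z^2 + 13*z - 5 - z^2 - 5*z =2*z^2 + 14*z + 12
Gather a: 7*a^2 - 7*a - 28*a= 7*a^2 - 35*a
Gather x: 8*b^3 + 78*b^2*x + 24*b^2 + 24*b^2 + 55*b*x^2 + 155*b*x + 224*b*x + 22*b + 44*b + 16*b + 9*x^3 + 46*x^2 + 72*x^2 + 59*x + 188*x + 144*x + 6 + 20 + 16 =8*b^3 + 48*b^2 + 82*b + 9*x^3 + x^2*(55*b + 118) + x*(78*b^2 + 379*b + 391) + 42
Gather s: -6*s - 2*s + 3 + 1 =4 - 8*s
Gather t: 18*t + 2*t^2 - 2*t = 2*t^2 + 16*t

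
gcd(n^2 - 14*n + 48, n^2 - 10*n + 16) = n - 8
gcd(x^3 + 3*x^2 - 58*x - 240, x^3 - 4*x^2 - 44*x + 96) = x^2 - 2*x - 48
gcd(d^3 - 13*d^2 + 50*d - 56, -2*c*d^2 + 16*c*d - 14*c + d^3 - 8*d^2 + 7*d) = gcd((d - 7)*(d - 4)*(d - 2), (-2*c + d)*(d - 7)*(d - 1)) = d - 7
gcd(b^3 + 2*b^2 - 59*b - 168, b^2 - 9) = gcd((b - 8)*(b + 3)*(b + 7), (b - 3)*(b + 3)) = b + 3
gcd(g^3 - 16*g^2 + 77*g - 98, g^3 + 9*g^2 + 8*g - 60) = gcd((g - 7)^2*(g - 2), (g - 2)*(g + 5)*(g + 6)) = g - 2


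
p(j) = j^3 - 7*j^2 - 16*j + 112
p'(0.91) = -26.26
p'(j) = 3*j^2 - 14*j - 16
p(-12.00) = -2432.00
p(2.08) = 57.43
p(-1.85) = 111.31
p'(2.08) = -32.14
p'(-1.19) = 4.91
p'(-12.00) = 584.00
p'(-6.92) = 224.54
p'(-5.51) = 152.22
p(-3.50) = 39.38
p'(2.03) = -32.06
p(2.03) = 59.04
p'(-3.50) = 69.75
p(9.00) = 130.00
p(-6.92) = -443.86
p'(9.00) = 101.00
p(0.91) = 92.40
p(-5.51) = -179.64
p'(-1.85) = 20.17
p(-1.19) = 119.44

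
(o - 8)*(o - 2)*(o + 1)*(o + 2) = o^4 - 7*o^3 - 12*o^2 + 28*o + 32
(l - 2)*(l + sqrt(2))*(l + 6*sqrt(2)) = l^3 - 2*l^2 + 7*sqrt(2)*l^2 - 14*sqrt(2)*l + 12*l - 24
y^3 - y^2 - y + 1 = (y - 1)^2*(y + 1)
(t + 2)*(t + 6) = t^2 + 8*t + 12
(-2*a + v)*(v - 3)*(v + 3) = -2*a*v^2 + 18*a + v^3 - 9*v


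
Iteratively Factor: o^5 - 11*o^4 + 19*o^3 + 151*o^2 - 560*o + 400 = (o + 4)*(o^4 - 15*o^3 + 79*o^2 - 165*o + 100) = (o - 1)*(o + 4)*(o^3 - 14*o^2 + 65*o - 100) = (o - 4)*(o - 1)*(o + 4)*(o^2 - 10*o + 25) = (o - 5)*(o - 4)*(o - 1)*(o + 4)*(o - 5)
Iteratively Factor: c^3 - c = (c - 1)*(c^2 + c) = (c - 1)*(c + 1)*(c)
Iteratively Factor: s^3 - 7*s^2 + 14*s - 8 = (s - 2)*(s^2 - 5*s + 4) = (s - 2)*(s - 1)*(s - 4)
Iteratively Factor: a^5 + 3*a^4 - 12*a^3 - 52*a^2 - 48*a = (a + 2)*(a^4 + a^3 - 14*a^2 - 24*a) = (a + 2)*(a + 3)*(a^3 - 2*a^2 - 8*a) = (a + 2)^2*(a + 3)*(a^2 - 4*a) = (a - 4)*(a + 2)^2*(a + 3)*(a)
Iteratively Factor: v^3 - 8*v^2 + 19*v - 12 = (v - 4)*(v^2 - 4*v + 3) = (v - 4)*(v - 3)*(v - 1)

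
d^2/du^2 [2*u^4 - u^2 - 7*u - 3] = 24*u^2 - 2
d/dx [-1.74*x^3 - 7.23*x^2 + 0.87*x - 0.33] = -5.22*x^2 - 14.46*x + 0.87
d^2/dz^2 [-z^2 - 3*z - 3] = -2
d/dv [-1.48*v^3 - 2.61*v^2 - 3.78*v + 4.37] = -4.44*v^2 - 5.22*v - 3.78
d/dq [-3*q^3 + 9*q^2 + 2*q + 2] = -9*q^2 + 18*q + 2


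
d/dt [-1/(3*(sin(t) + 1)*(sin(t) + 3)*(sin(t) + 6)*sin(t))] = 2*(2*sin(t)^3 + 15*sin(t)^2 + 27*sin(t) + 9)*cos(t)/(3*(sin(t) + 1)^2*(sin(t) + 3)^2*(sin(t) + 6)^2*sin(t)^2)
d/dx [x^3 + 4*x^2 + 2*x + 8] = 3*x^2 + 8*x + 2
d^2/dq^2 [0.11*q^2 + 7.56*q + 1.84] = 0.220000000000000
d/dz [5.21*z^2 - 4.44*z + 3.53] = 10.42*z - 4.44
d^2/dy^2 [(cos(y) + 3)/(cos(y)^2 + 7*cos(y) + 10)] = (-9*(1 - cos(2*y))^2*cos(y) - 5*(1 - cos(2*y))^2 + 703*cos(y) + 102*cos(2*y) - 9*cos(3*y) + 2*cos(5*y) + 498)/(4*(cos(y) + 2)^3*(cos(y) + 5)^3)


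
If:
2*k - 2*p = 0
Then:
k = p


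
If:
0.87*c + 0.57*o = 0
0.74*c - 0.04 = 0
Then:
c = 0.05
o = -0.08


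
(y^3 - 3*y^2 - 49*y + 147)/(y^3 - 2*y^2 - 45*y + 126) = (y - 7)/(y - 6)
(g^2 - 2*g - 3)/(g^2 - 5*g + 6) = (g + 1)/(g - 2)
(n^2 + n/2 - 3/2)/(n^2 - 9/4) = 2*(n - 1)/(2*n - 3)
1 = 1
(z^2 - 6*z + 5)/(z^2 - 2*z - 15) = (z - 1)/(z + 3)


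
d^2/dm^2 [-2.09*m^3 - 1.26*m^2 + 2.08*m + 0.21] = -12.54*m - 2.52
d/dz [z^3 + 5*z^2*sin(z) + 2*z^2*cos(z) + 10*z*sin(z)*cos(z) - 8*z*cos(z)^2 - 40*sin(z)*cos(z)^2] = -2*z^2*sin(z) + 5*z^2*cos(z) + 3*z^2 + 10*z*sin(z) + 8*z*sin(2*z) + 4*z*cos(z) + 10*z*cos(2*z) + 5*sin(2*z) - 10*cos(z) - 4*cos(2*z) - 30*cos(3*z) - 4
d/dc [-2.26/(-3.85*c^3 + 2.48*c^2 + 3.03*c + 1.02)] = (-26.103*c^2 + 11.2096*c + 6.8478)/(-3.85*c^3 + 2.48*c^2 + 3.03*c + 1.02)^2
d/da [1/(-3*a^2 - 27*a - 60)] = (2*a + 9)/(3*(a^2 + 9*a + 20)^2)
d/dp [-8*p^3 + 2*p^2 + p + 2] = -24*p^2 + 4*p + 1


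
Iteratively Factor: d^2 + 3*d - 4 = (d + 4)*(d - 1)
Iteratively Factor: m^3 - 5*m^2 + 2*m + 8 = (m - 4)*(m^2 - m - 2) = (m - 4)*(m - 2)*(m + 1)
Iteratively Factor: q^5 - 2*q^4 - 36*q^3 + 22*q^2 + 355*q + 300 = (q - 5)*(q^4 + 3*q^3 - 21*q^2 - 83*q - 60) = (q - 5)*(q + 1)*(q^3 + 2*q^2 - 23*q - 60) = (q - 5)*(q + 1)*(q + 4)*(q^2 - 2*q - 15) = (q - 5)^2*(q + 1)*(q + 4)*(q + 3)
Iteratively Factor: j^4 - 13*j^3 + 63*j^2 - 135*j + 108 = (j - 4)*(j^3 - 9*j^2 + 27*j - 27) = (j - 4)*(j - 3)*(j^2 - 6*j + 9) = (j - 4)*(j - 3)^2*(j - 3)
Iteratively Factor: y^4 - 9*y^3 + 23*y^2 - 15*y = (y)*(y^3 - 9*y^2 + 23*y - 15) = y*(y - 3)*(y^2 - 6*y + 5) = y*(y - 3)*(y - 1)*(y - 5)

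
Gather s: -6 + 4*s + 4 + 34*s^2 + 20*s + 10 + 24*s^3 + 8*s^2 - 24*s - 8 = 24*s^3 + 42*s^2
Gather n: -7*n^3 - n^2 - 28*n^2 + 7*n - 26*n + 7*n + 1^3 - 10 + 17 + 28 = -7*n^3 - 29*n^2 - 12*n + 36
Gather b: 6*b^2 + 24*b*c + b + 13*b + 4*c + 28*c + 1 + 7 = 6*b^2 + b*(24*c + 14) + 32*c + 8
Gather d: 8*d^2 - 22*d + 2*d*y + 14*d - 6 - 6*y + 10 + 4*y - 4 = 8*d^2 + d*(2*y - 8) - 2*y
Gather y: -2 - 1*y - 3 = -y - 5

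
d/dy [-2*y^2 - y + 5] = -4*y - 1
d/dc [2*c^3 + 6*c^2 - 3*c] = 6*c^2 + 12*c - 3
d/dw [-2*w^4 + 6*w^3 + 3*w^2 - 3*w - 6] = -8*w^3 + 18*w^2 + 6*w - 3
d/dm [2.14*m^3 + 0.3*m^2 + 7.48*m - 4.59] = 6.42*m^2 + 0.6*m + 7.48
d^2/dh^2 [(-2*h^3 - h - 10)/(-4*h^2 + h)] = 4*(9*h^3 + 240*h^2 - 60*h + 5)/(h^3*(64*h^3 - 48*h^2 + 12*h - 1))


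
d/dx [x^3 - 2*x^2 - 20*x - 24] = 3*x^2 - 4*x - 20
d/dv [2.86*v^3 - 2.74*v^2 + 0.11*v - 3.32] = 8.58*v^2 - 5.48*v + 0.11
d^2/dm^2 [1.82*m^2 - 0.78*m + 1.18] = 3.64000000000000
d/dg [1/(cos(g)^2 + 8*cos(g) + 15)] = 2*(cos(g) + 4)*sin(g)/(cos(g)^2 + 8*cos(g) + 15)^2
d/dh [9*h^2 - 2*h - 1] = 18*h - 2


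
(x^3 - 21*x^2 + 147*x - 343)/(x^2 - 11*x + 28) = (x^2 - 14*x + 49)/(x - 4)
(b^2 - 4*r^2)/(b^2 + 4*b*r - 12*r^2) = (b + 2*r)/(b + 6*r)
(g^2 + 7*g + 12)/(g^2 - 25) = (g^2 + 7*g + 12)/(g^2 - 25)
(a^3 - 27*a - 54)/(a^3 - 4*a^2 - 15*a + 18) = (a + 3)/(a - 1)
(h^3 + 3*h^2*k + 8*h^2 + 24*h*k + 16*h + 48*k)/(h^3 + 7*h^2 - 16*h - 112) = (h^2 + 3*h*k + 4*h + 12*k)/(h^2 + 3*h - 28)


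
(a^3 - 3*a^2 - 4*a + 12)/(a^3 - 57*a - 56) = (-a^3 + 3*a^2 + 4*a - 12)/(-a^3 + 57*a + 56)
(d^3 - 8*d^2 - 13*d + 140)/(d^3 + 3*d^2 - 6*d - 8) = (d^2 - 12*d + 35)/(d^2 - d - 2)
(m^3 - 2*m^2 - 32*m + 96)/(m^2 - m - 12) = (m^2 + 2*m - 24)/(m + 3)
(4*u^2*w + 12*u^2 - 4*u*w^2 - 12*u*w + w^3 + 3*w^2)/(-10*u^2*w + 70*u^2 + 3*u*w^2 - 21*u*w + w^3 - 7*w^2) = (-2*u*w - 6*u + w^2 + 3*w)/(5*u*w - 35*u + w^2 - 7*w)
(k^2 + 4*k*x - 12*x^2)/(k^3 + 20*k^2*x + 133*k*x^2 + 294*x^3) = (k - 2*x)/(k^2 + 14*k*x + 49*x^2)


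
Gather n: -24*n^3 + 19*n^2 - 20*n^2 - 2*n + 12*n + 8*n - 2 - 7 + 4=-24*n^3 - n^2 + 18*n - 5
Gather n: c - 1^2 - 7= c - 8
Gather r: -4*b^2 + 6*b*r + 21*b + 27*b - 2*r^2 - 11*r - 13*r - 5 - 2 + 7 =-4*b^2 + 48*b - 2*r^2 + r*(6*b - 24)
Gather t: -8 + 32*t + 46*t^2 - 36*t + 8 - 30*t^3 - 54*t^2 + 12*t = -30*t^3 - 8*t^2 + 8*t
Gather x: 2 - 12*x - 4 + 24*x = 12*x - 2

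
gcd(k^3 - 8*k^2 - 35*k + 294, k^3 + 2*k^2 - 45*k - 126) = k^2 - k - 42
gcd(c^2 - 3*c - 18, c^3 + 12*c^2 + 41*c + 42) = c + 3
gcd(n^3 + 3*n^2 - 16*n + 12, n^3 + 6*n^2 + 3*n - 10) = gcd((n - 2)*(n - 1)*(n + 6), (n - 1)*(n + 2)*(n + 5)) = n - 1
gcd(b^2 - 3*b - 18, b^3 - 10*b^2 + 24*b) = b - 6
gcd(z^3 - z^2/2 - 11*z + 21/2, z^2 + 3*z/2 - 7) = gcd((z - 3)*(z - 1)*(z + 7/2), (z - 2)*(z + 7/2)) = z + 7/2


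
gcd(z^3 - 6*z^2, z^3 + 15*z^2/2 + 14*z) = z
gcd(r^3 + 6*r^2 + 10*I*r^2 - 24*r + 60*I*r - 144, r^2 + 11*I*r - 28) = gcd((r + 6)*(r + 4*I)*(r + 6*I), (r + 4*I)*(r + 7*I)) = r + 4*I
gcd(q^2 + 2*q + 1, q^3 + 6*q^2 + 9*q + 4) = q^2 + 2*q + 1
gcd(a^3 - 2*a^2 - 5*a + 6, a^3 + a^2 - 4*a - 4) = a + 2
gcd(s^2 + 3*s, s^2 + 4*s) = s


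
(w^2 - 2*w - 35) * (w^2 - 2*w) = w^4 - 4*w^3 - 31*w^2 + 70*w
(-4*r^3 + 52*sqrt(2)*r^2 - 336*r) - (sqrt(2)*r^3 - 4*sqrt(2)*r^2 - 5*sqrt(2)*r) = -4*r^3 - sqrt(2)*r^3 + 56*sqrt(2)*r^2 - 336*r + 5*sqrt(2)*r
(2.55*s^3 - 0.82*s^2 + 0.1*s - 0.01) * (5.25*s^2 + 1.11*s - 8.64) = 13.3875*s^5 - 1.4745*s^4 - 22.4172*s^3 + 7.1433*s^2 - 0.8751*s + 0.0864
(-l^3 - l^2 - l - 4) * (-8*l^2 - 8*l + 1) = 8*l^5 + 16*l^4 + 15*l^3 + 39*l^2 + 31*l - 4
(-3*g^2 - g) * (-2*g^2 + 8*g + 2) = 6*g^4 - 22*g^3 - 14*g^2 - 2*g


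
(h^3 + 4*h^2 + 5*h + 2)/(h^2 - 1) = (h^2 + 3*h + 2)/(h - 1)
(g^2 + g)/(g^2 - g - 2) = g/(g - 2)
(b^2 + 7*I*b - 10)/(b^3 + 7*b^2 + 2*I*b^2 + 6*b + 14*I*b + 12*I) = (b + 5*I)/(b^2 + 7*b + 6)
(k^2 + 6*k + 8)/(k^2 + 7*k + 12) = (k + 2)/(k + 3)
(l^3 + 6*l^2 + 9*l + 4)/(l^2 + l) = l + 5 + 4/l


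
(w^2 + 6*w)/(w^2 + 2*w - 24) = w/(w - 4)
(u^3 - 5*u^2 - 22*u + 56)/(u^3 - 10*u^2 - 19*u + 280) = (u^2 + 2*u - 8)/(u^2 - 3*u - 40)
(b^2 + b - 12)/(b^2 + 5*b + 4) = (b - 3)/(b + 1)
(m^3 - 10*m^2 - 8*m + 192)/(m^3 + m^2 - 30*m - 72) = (m - 8)/(m + 3)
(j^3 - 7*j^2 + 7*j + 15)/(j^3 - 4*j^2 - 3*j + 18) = (j^2 - 4*j - 5)/(j^2 - j - 6)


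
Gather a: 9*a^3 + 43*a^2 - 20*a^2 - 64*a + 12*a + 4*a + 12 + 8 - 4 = 9*a^3 + 23*a^2 - 48*a + 16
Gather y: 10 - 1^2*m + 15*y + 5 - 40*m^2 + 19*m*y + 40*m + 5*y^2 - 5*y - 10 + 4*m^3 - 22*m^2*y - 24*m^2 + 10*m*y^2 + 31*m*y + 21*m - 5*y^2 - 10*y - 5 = 4*m^3 - 64*m^2 + 10*m*y^2 + 60*m + y*(-22*m^2 + 50*m)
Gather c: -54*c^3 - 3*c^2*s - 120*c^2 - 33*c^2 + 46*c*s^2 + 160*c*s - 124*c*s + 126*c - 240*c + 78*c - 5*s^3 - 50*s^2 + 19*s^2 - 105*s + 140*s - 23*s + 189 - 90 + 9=-54*c^3 + c^2*(-3*s - 153) + c*(46*s^2 + 36*s - 36) - 5*s^3 - 31*s^2 + 12*s + 108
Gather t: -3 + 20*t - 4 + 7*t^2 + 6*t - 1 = 7*t^2 + 26*t - 8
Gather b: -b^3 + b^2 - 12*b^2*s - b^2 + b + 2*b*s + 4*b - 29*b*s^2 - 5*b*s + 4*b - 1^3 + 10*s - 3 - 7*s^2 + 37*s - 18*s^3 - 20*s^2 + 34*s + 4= -b^3 - 12*b^2*s + b*(-29*s^2 - 3*s + 9) - 18*s^3 - 27*s^2 + 81*s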